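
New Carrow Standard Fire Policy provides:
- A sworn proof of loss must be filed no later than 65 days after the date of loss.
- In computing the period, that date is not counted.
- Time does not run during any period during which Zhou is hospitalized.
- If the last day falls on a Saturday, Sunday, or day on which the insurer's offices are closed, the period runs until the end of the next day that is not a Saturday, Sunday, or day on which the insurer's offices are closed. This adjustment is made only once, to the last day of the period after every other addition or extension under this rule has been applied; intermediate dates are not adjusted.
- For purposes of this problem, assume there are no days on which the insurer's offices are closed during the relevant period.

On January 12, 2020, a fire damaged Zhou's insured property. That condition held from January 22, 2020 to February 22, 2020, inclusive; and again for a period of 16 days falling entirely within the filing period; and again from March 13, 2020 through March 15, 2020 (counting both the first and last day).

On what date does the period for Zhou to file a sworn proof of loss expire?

May 7, 2020

65 days after January 12, 2020 is March 17, 2020.
From January 22, 2020 through February 22, 2020 inclusive is 32 days; tolling adds 32 days: March 17, 2020 + 32 days = April 18, 2020.
Tolling adds 16 days: April 18, 2020 + 16 days = May 4, 2020.
From March 13, 2020 through March 15, 2020 inclusive is 3 days; tolling adds 3 days: May 4, 2020 + 3 days = May 7, 2020.
May 7, 2020 is a Thursday and not a day on which the insurer's offices are closed, so no extension applies.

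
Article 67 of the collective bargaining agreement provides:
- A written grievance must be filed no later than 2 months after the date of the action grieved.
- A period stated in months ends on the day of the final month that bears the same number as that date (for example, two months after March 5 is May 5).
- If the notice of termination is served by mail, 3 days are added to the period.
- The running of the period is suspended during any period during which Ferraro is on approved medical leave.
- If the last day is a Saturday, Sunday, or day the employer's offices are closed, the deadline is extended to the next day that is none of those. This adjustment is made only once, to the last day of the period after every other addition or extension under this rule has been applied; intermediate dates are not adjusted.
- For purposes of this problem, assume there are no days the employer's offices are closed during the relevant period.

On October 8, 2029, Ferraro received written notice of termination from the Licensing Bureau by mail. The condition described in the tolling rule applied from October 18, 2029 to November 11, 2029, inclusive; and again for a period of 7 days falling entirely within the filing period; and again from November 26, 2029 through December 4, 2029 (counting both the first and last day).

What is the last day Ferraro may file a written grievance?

January 21, 2030

2 months after October 8, 2029 is December 8, 2029.
Service was by mail, adding 3 days: December 8, 2029 + 3 days = December 11, 2029.
From October 18, 2029 through November 11, 2029 inclusive is 25 days; tolling adds 25 days: December 11, 2029 + 25 days = January 5, 2030.
Tolling adds 7 days: January 5, 2030 + 7 days = January 12, 2030.
From November 26, 2029 through December 4, 2029 inclusive is 9 days; tolling adds 9 days: January 12, 2030 + 9 days = January 21, 2030.
January 21, 2030 is a Monday and not a day the employer's offices are closed, so no extension applies.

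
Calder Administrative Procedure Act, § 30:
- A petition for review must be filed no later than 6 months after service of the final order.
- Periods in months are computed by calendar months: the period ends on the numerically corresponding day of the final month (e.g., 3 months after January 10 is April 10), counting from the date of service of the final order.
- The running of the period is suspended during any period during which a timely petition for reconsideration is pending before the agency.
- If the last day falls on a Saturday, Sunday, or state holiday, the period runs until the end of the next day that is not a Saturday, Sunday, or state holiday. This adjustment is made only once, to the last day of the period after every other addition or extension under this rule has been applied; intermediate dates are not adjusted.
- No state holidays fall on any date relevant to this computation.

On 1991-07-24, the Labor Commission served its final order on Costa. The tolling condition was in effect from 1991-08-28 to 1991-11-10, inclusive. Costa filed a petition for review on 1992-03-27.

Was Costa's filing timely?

6 months after 1991-07-24 is January 24, 1992.
From August 28, 1991 through November 10, 1991 inclusive is 75 days; tolling adds 75 days: January 24, 1992 + 75 days = April 8, 1992.
April 8, 1992 is a Wednesday and not a state holiday, so no extension applies.
The deadline is April 8, 1992; the filing on March 27, 1992 is on or before that date.

Yes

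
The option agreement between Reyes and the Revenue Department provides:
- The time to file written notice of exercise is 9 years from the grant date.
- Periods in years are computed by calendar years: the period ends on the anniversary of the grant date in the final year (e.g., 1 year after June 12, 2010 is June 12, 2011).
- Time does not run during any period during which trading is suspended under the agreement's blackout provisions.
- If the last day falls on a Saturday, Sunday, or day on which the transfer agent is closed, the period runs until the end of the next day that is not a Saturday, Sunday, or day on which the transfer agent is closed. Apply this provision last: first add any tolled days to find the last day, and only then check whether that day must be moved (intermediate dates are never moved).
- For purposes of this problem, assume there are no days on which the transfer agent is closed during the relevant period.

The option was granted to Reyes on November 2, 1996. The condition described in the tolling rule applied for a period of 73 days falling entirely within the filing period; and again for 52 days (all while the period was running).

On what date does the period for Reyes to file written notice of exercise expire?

March 7, 2006

9 years after November 2, 1996 is November 2, 2005.
Tolling adds 73 days: November 2, 2005 + 73 days = January 14, 2006.
Tolling adds 52 days: January 14, 2006 + 52 days = March 7, 2006.
March 7, 2006 is a Tuesday and not a day on which the transfer agent is closed, so no extension applies.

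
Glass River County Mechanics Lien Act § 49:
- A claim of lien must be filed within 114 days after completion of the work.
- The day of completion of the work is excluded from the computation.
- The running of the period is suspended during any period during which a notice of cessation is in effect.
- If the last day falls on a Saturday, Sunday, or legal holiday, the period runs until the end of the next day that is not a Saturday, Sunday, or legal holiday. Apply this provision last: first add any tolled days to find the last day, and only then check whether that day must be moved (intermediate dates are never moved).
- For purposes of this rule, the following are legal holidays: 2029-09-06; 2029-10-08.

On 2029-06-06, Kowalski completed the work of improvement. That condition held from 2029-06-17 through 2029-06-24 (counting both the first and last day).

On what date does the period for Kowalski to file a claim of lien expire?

October 9, 2029

114 days after 2029-06-06 is September 28, 2029.
From June 17, 2029 through June 24, 2029 inclusive is 8 days; tolling adds 8 days: September 28, 2029 + 8 days = October 6, 2029.
October 6, 2029 is Saturday; October 7, 2029 is Sunday; October 8, 2029 is a listed holiday. The next qualifying day is October 9, 2029.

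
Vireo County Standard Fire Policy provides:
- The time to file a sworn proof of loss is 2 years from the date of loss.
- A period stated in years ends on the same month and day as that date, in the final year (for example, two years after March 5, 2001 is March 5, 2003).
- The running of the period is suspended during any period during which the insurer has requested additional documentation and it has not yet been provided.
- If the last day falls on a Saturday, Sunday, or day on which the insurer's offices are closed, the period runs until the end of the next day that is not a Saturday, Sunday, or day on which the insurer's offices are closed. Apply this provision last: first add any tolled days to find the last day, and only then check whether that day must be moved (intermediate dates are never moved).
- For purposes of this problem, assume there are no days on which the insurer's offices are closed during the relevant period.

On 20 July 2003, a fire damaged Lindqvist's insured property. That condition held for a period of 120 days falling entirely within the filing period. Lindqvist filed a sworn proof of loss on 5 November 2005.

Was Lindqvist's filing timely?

Yes

2 years after 20 July 2003 is July 20, 2005.
Tolling adds 120 days: July 20, 2005 + 120 days = November 17, 2005.
November 17, 2005 is a Thursday and not a day on which the insurer's offices are closed, so no extension applies.
The deadline is November 17, 2005; the filing on November 5, 2005 is on or before that date.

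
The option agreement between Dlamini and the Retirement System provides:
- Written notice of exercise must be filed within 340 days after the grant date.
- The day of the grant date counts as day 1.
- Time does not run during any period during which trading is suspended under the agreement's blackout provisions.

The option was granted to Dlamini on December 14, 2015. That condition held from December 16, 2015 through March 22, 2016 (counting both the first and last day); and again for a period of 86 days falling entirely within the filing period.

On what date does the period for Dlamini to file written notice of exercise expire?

May 20, 2017

Counting December 14, 2015 as day 1, day 340 is November 17, 2016.
From December 16, 2015 through March 22, 2016 inclusive is 98 days; tolling adds 98 days: November 17, 2016 + 98 days = February 23, 2017.
Tolling adds 86 days: February 23, 2017 + 86 days = May 20, 2017.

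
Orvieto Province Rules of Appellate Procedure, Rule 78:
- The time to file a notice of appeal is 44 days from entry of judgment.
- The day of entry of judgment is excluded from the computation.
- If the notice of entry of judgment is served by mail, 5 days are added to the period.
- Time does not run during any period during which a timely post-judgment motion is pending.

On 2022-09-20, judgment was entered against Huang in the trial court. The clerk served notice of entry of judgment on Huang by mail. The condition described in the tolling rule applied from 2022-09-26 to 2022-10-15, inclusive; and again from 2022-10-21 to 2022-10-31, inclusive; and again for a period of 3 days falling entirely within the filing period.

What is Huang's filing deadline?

December 12, 2022

44 days after 2022-09-20 is November 3, 2022.
Service was by mail, adding 5 days: November 3, 2022 + 5 days = November 8, 2022.
From September 26, 2022 through October 15, 2022 inclusive is 20 days; tolling adds 20 days: November 8, 2022 + 20 days = November 28, 2022.
From October 21, 2022 through October 31, 2022 inclusive is 11 days; tolling adds 11 days: November 28, 2022 + 11 days = December 9, 2022.
Tolling adds 3 days: December 9, 2022 + 3 days = December 12, 2022.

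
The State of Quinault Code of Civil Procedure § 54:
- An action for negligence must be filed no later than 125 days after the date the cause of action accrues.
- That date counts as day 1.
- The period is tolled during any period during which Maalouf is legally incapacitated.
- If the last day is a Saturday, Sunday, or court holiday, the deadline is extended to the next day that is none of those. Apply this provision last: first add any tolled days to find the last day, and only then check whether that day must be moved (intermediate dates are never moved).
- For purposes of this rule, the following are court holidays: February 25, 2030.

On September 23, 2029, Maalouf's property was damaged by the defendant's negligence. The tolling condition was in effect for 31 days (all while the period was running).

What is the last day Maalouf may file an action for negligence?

Counting September 23, 2029 as day 1, day 125 is January 25, 2030.
Tolling adds 31 days: January 25, 2030 + 31 days = February 25, 2030.
February 25, 2030 is a listed holiday. The next qualifying day is February 26, 2030.

February 26, 2030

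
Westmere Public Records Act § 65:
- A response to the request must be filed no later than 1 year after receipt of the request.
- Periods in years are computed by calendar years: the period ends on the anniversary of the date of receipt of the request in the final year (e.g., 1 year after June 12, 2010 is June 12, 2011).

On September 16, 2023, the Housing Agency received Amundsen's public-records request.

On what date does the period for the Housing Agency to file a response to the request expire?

September 16, 2024

1 year after September 16, 2023 is September 16, 2024.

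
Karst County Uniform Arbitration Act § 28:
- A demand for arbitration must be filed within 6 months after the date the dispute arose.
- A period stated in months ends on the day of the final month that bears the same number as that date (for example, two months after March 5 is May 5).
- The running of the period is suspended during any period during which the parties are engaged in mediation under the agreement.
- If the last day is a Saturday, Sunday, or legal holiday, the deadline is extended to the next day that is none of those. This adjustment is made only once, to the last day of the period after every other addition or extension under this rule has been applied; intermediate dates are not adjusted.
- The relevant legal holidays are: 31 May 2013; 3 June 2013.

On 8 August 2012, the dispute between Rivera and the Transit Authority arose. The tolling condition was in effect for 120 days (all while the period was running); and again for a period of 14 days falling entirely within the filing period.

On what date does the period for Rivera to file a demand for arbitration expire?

June 24, 2013

6 months after 8 August 2012 is February 8, 2013.
Tolling adds 120 days: February 8, 2013 + 120 days = June 8, 2013.
Tolling adds 14 days: June 8, 2013 + 14 days = June 22, 2013.
June 22, 2013 is Saturday; June 23, 2013 is Sunday. The next qualifying day is June 24, 2013.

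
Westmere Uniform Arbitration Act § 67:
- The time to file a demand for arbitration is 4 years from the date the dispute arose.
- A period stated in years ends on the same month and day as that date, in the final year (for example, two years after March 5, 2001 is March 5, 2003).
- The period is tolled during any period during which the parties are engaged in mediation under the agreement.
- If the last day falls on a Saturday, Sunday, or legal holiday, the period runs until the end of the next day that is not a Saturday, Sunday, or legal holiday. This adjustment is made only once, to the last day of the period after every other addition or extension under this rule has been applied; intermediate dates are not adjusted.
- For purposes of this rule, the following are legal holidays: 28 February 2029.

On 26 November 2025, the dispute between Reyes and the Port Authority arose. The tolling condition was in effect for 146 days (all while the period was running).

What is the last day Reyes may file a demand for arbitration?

April 22, 2030

4 years after 26 November 2025 is November 26, 2029.
Tolling adds 146 days: November 26, 2029 + 146 days = April 21, 2030.
April 21, 2030 is Sunday. The next qualifying day is April 22, 2030.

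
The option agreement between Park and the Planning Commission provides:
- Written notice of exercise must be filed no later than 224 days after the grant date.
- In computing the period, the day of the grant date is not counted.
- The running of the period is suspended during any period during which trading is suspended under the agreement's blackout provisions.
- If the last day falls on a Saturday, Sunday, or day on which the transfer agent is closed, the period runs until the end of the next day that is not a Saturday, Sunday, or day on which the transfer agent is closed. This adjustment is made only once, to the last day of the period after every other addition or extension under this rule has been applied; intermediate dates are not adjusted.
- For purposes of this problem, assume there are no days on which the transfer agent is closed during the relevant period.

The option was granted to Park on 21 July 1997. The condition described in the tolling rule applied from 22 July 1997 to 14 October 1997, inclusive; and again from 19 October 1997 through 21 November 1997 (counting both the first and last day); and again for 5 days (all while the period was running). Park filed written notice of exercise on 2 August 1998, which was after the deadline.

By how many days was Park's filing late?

27 days

224 days after 21 July 1997 is March 2, 1998.
From July 22, 1997 through October 14, 1997 inclusive is 85 days; tolling adds 85 days: March 2, 1998 + 85 days = May 26, 1998.
From October 19, 1997 through November 21, 1997 inclusive is 34 days; tolling adds 34 days: May 26, 1998 + 34 days = June 29, 1998.
Tolling adds 5 days: June 29, 1998 + 5 days = July 4, 1998.
July 4, 1998 is Saturday; July 5, 1998 is Sunday. The next qualifying day is July 6, 1998.
The deadline is July 6, 1998; from July 6, 1998 to August 2, 1998 is 27 days.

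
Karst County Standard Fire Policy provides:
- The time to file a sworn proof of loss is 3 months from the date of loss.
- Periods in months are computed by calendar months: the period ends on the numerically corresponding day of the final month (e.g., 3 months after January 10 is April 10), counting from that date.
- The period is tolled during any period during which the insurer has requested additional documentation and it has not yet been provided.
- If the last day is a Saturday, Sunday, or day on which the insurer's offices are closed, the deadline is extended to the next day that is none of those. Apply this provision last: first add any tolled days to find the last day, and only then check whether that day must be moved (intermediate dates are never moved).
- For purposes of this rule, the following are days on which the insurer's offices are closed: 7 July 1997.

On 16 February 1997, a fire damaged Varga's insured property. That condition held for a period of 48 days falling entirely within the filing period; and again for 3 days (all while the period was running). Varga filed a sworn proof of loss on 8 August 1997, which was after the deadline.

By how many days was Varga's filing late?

31 days

3 months after 16 February 1997 is May 16, 1997.
Tolling adds 48 days: May 16, 1997 + 48 days = July 3, 1997.
Tolling adds 3 days: July 3, 1997 + 3 days = July 6, 1997.
July 6, 1997 is Sunday; July 7, 1997 is a listed holiday. The next qualifying day is July 8, 1997.
The deadline is July 8, 1997; from July 8, 1997 to August 8, 1997 is 31 days.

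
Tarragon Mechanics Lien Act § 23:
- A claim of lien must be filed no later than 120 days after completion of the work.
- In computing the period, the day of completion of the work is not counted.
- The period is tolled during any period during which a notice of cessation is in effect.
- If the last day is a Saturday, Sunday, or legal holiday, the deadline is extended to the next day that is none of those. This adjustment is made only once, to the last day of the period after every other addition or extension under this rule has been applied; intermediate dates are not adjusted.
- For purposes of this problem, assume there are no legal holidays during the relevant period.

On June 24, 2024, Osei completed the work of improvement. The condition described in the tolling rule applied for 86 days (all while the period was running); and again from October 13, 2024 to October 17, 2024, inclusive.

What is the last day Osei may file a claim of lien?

January 21, 2025

120 days after June 24, 2024 is October 22, 2024.
Tolling adds 86 days: October 22, 2024 + 86 days = January 16, 2025.
From October 13, 2024 through October 17, 2024 inclusive is 5 days; tolling adds 5 days: January 16, 2025 + 5 days = January 21, 2025.
January 21, 2025 is a Tuesday and not a legal holiday, so no extension applies.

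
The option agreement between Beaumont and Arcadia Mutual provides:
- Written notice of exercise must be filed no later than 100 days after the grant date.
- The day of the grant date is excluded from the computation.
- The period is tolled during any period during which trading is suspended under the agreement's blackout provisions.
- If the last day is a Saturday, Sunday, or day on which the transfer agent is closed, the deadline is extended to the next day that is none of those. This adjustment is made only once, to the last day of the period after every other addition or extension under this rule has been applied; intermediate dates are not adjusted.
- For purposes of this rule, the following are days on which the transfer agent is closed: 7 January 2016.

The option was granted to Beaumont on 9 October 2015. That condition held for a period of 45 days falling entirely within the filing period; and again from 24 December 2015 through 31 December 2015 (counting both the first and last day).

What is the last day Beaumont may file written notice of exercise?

March 10, 2016

100 days after 9 October 2015 is January 17, 2016.
Tolling adds 45 days: January 17, 2016 + 45 days = March 2, 2016.
From December 24, 2015 through December 31, 2015 inclusive is 8 days; tolling adds 8 days: March 2, 2016 + 8 days = March 10, 2016.
March 10, 2016 is a Thursday and not a day on which the transfer agent is closed, so no extension applies.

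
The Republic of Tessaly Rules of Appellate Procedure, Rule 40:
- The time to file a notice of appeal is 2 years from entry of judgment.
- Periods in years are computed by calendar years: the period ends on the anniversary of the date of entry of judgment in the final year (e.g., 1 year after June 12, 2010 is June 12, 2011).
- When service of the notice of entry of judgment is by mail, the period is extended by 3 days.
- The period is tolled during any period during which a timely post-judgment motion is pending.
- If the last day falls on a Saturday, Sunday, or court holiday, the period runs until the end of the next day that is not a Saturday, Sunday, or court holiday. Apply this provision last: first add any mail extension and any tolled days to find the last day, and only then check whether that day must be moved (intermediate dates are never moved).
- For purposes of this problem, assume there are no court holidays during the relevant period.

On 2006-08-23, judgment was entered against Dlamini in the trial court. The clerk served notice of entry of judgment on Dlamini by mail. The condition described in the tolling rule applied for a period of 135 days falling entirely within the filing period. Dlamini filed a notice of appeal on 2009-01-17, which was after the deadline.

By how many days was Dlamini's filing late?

9 days

2 years after 2006-08-23 is August 23, 2008.
Service was by mail, adding 3 days: August 23, 2008 + 3 days = August 26, 2008.
Tolling adds 135 days: August 26, 2008 + 135 days = January 8, 2009.
January 8, 2009 is a Thursday and not a court holiday, so no extension applies.
The deadline is January 8, 2009; from January 8, 2009 to January 17, 2009 is 9 days.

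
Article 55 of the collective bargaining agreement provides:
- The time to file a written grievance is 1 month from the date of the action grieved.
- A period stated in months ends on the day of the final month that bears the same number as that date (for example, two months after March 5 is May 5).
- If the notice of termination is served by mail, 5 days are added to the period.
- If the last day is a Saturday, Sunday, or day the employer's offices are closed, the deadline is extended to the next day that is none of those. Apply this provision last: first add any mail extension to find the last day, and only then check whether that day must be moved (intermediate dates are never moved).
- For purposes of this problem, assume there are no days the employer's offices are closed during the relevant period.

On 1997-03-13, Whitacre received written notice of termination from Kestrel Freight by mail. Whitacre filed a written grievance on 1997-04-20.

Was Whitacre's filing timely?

1 month after 1997-03-13 is April 13, 1997.
Service was by mail, adding 5 days: April 13, 1997 + 5 days = April 18, 1997.
April 18, 1997 is a Friday and not a day the employer's offices are closed, so no extension applies.
The deadline is April 18, 1997; the filing on April 20, 1997 is after that date.

No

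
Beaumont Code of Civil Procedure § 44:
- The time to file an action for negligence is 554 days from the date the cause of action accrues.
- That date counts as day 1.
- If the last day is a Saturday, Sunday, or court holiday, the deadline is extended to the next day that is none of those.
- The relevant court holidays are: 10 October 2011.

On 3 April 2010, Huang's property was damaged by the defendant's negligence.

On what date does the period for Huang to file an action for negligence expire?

Counting 3 April 2010 as day 1, day 554 is October 8, 2011.
October 8, 2011 is Saturday; October 9, 2011 is Sunday; October 10, 2011 is a listed holiday. The next qualifying day is October 11, 2011.

October 11, 2011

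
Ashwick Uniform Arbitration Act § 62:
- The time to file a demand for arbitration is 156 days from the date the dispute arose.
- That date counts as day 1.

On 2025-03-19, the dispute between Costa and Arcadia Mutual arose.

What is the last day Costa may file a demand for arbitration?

August 21, 2025

Counting 2025-03-19 as day 1, day 156 is August 21, 2025.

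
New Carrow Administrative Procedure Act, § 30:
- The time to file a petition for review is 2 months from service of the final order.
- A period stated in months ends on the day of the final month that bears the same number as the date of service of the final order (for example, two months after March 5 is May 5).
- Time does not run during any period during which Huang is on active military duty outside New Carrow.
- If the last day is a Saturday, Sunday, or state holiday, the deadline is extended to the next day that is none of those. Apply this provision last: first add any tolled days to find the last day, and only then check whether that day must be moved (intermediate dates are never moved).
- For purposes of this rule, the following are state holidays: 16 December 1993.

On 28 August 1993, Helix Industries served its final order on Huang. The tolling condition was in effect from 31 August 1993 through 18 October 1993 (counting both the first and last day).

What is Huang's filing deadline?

December 17, 1993

2 months after 28 August 1993 is October 28, 1993.
From August 31, 1993 through October 18, 1993 inclusive is 49 days; tolling adds 49 days: October 28, 1993 + 49 days = December 16, 1993.
December 16, 1993 is a listed holiday. The next qualifying day is December 17, 1993.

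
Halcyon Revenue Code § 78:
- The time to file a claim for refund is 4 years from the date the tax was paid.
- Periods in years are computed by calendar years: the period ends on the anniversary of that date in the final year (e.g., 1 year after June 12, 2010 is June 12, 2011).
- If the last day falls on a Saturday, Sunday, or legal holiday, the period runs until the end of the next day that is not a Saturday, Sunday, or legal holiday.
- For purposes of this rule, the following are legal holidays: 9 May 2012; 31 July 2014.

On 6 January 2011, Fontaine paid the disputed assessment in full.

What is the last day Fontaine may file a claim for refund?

4 years after 6 January 2011 is January 6, 2015.
January 6, 2015 is a Tuesday and not a legal holiday, so no extension applies.

January 6, 2015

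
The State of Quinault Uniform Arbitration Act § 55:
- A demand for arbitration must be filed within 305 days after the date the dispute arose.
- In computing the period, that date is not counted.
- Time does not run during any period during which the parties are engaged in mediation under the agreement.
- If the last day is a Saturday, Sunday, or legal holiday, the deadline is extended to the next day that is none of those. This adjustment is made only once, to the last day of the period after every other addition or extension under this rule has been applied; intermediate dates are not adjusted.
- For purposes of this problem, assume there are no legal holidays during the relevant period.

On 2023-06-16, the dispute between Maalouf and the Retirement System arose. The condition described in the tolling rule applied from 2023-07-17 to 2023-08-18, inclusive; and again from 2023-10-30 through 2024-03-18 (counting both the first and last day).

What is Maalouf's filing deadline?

October 7, 2024

305 days after 2023-06-16 is April 16, 2024.
From July 17, 2023 through August 18, 2023 inclusive is 33 days; tolling adds 33 days: April 16, 2024 + 33 days = May 19, 2024.
From October 30, 2023 through March 18, 2024 inclusive is 141 days; tolling adds 141 days: May 19, 2024 + 141 days = October 7, 2024.
October 7, 2024 is a Monday and not a legal holiday, so no extension applies.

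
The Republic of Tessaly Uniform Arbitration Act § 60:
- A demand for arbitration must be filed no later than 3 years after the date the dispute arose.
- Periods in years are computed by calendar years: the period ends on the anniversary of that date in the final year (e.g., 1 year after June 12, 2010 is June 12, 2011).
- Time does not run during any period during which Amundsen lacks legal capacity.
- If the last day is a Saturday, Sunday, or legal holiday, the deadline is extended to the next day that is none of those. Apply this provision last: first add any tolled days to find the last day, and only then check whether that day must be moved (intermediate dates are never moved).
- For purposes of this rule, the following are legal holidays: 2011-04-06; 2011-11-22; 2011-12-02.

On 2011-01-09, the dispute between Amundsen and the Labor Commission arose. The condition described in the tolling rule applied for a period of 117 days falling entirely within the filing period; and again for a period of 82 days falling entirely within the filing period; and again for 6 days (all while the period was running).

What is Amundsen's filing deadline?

3 years after 2011-01-09 is January 9, 2014.
Tolling adds 117 days: January 9, 2014 + 117 days = May 6, 2014.
Tolling adds 82 days: May 6, 2014 + 82 days = July 27, 2014.
Tolling adds 6 days: July 27, 2014 + 6 days = August 2, 2014.
August 2, 2014 is Saturday; August 3, 2014 is Sunday. The next qualifying day is August 4, 2014.

August 4, 2014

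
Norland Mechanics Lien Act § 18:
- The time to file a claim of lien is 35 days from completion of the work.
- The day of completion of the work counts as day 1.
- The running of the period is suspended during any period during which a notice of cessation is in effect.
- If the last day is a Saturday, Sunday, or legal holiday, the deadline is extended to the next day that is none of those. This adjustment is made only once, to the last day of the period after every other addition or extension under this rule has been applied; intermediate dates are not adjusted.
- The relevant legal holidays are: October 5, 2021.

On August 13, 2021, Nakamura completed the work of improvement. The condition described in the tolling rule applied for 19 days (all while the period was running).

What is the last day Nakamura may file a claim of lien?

October 6, 2021

Counting August 13, 2021 as day 1, day 35 is September 16, 2021.
Tolling adds 19 days: September 16, 2021 + 19 days = October 5, 2021.
October 5, 2021 is a listed holiday. The next qualifying day is October 6, 2021.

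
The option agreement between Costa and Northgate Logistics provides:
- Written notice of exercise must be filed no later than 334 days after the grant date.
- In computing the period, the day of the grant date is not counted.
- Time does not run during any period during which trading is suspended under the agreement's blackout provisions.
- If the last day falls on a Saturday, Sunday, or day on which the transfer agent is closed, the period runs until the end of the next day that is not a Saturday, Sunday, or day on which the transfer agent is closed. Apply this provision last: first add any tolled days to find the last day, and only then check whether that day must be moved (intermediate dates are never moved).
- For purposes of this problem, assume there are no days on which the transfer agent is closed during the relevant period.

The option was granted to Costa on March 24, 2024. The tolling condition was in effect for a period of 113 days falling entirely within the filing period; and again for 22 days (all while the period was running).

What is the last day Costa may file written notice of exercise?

July 7, 2025

334 days after March 24, 2024 is February 21, 2025.
Tolling adds 113 days: February 21, 2025 + 113 days = June 14, 2025.
Tolling adds 22 days: June 14, 2025 + 22 days = July 6, 2025.
July 6, 2025 is Sunday. The next qualifying day is July 7, 2025.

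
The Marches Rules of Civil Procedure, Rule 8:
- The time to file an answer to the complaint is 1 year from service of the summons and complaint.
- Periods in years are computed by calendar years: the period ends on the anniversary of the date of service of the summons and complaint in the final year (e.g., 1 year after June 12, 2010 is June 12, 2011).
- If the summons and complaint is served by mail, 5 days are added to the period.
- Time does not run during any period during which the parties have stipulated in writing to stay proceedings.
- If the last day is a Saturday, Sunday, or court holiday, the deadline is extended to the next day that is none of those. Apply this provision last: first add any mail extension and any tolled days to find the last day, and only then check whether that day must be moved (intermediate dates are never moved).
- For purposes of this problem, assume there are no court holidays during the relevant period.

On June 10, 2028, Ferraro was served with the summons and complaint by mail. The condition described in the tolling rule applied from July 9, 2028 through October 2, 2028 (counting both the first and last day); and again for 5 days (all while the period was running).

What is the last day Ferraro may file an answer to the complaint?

1 year after June 10, 2028 is June 10, 2029.
Service was by mail, adding 5 days: June 10, 2029 + 5 days = June 15, 2029.
From July 9, 2028 through October 2, 2028 inclusive is 86 days; tolling adds 86 days: June 15, 2029 + 86 days = September 9, 2029.
Tolling adds 5 days: September 9, 2029 + 5 days = September 14, 2029.
September 14, 2029 is a Friday and not a court holiday, so no extension applies.

September 14, 2029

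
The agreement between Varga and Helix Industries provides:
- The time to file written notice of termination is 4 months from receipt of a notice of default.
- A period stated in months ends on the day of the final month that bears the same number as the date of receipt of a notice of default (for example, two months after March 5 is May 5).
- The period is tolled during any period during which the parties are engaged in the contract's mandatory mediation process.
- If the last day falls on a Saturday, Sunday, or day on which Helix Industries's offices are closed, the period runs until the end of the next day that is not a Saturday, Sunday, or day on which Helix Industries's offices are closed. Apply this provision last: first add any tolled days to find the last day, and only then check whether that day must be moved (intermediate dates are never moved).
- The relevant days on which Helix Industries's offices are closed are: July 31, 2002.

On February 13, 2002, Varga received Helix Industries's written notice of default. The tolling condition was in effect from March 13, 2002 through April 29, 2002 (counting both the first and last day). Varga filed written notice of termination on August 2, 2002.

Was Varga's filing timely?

4 months after February 13, 2002 is June 13, 2002.
From March 13, 2002 through April 29, 2002 inclusive is 48 days; tolling adds 48 days: June 13, 2002 + 48 days = July 31, 2002.
July 31, 2002 is a listed holiday. The next qualifying day is August 1, 2002.
The deadline is August 1, 2002; the filing on August 2, 2002 is after that date.

No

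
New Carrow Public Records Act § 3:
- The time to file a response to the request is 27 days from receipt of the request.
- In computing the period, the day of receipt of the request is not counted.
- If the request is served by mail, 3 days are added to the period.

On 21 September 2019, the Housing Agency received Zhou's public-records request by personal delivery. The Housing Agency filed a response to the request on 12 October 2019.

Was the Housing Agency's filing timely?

27 days after 21 September 2019 is October 18, 2019.
Service was not by mail, so no mail extension applies.
The deadline is October 18, 2019; the filing on October 12, 2019 is on or before that date.

Yes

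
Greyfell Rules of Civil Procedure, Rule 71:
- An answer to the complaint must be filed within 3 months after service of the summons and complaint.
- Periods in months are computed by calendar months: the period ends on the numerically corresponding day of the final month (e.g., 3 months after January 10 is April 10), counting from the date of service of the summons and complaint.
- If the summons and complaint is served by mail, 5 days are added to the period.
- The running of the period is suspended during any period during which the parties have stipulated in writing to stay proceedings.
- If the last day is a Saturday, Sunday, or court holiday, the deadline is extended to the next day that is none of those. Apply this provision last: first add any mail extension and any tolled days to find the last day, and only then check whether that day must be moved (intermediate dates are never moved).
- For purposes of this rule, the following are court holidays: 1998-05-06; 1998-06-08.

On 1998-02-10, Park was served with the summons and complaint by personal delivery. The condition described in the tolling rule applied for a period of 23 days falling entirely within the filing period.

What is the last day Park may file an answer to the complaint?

June 2, 1998

3 months after 1998-02-10 is May 10, 1998.
Service was not by mail, so no mail extension applies.
Tolling adds 23 days: May 10, 1998 + 23 days = June 2, 1998.
June 2, 1998 is a Tuesday and not a court holiday, so no extension applies.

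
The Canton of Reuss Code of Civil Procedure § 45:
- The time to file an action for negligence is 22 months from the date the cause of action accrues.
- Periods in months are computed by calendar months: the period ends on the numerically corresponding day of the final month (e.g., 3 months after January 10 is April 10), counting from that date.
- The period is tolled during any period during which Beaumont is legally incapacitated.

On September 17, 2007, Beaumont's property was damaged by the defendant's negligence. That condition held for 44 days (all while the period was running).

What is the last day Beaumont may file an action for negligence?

22 months after September 17, 2007 is July 17, 2009.
Tolling adds 44 days: July 17, 2009 + 44 days = August 30, 2009.

August 30, 2009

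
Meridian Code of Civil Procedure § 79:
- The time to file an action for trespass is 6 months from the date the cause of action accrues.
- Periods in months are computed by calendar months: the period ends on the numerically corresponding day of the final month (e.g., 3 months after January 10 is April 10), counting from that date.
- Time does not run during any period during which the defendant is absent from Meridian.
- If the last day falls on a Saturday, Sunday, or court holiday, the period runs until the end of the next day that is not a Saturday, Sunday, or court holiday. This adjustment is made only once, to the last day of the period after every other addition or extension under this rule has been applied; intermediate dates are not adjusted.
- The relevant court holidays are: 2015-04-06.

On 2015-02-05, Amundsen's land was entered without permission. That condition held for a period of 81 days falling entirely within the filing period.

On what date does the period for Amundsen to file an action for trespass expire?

6 months after 2015-02-05 is August 5, 2015.
Tolling adds 81 days: August 5, 2015 + 81 days = October 25, 2015.
October 25, 2015 is Sunday. The next qualifying day is October 26, 2015.

October 26, 2015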